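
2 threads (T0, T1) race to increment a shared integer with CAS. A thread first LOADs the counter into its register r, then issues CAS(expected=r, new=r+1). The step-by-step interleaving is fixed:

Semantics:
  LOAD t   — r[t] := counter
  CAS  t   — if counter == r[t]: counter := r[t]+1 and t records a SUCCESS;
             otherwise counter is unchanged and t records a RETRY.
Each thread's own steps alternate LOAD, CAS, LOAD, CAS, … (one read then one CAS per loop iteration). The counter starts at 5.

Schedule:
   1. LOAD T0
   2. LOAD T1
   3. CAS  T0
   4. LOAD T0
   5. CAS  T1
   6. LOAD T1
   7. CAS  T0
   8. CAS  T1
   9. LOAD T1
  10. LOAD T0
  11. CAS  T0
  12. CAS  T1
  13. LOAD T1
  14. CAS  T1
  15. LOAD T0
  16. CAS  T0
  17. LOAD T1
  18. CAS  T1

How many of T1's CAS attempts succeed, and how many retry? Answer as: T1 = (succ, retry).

   1) LOAD T0:  M=5  r_T0=5
   2) LOAD T1:  M=5  r_T1=5
   3) CAS  T0:  M=6  r_T0=5 ✓
   4) LOAD T0:  M=6  r_T0=6
   5) CAS  T1:  M=6  r_T1=5 ✗
   6) LOAD T1:  M=6  r_T1=6
   7) CAS  T0:  M=7  r_T0=6 ✓
   8) CAS  T1:  M=7  r_T1=6 ✗
   9) LOAD T1:  M=7  r_T1=7
  10) LOAD T0:  M=7  r_T0=7
  11) CAS  T0:  M=8  r_T0=7 ✓
  12) CAS  T1:  M=8  r_T1=7 ✗
  13) LOAD T1:  M=8  r_T1=8
  14) CAS  T1:  M=9  r_T1=8 ✓
  15) LOAD T0:  M=9  r_T0=9
  16) CAS  T0:  M=10  r_T0=9 ✓
  17) LOAD T1:  M=10  r_T1=10
  18) CAS  T1:  M=11  r_T1=10 ✓

T1 = (2, 3)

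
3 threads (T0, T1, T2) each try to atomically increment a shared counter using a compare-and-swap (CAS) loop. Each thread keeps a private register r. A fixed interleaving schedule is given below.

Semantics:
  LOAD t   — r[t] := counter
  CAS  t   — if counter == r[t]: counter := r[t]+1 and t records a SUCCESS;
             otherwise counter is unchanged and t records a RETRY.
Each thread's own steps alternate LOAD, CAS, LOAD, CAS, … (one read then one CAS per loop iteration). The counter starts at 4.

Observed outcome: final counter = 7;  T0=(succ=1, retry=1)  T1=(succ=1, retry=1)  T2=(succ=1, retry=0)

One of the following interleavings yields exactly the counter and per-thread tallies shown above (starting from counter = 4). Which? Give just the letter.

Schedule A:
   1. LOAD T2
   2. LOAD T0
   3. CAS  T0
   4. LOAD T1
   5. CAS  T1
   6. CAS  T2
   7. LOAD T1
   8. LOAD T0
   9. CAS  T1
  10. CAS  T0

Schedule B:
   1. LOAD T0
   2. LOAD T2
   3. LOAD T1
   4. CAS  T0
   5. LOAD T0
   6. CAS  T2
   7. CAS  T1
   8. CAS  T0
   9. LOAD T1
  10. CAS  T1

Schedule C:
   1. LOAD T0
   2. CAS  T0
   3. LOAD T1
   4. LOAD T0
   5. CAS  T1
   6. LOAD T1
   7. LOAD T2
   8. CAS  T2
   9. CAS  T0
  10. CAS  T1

Tracing schedule C:
#1 T0 reads 4
#2 T0 CAS(4→5) writes; counter now 5
#3 T1 reads 5
#4 T0 reads 5
#5 T1 CAS(5→6) writes; counter now 6
#6 T1 reads 6
#7 T2 reads 6
#8 T2 CAS(6→7) writes; counter now 7
#9 T0 CAS(5→6) fails; counter now 7
#10 T1 CAS(6→7) fails; counter now 7

C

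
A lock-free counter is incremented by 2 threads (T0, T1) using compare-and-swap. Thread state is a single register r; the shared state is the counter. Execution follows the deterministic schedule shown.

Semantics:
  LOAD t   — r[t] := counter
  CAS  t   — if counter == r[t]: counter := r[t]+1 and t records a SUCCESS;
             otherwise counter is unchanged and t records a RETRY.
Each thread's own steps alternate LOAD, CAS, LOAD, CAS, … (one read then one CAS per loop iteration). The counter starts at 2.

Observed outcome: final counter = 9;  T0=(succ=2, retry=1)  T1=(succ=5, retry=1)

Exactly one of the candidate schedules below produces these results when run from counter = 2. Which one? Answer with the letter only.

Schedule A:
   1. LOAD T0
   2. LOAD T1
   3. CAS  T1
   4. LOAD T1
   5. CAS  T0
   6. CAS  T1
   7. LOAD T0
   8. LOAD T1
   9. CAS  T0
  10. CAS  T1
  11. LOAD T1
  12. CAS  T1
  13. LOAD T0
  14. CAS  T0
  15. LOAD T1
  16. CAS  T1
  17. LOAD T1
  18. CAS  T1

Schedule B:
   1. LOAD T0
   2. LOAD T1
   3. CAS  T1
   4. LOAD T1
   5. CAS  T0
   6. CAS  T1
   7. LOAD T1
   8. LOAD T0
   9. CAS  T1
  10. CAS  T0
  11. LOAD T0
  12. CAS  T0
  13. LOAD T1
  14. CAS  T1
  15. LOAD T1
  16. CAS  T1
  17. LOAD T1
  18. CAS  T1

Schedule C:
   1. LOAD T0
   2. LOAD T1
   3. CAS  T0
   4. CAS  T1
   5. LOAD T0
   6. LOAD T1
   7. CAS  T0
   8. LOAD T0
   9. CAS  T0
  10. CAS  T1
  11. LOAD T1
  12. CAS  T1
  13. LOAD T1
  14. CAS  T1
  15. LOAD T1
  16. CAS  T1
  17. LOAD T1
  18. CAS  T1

Tracing schedule A:
step 1: T0 LOAD ⇒ load; ctr=2 reg=2
step 2: T1 LOAD ⇒ load; ctr=2 reg=2
step 3: T1 CAS ⇒ ok; ctr=3 reg=2
step 4: T1 LOAD ⇒ load; ctr=3 reg=3
step 5: T0 CAS ⇒ retry; ctr=3 reg=2
step 6: T1 CAS ⇒ ok; ctr=4 reg=3
step 7: T0 LOAD ⇒ load; ctr=4 reg=4
step 8: T1 LOAD ⇒ load; ctr=4 reg=4
step 9: T0 CAS ⇒ ok; ctr=5 reg=4
step 10: T1 CAS ⇒ retry; ctr=5 reg=4
step 11: T1 LOAD ⇒ load; ctr=5 reg=5
step 12: T1 CAS ⇒ ok; ctr=6 reg=5
step 13: T0 LOAD ⇒ load; ctr=6 reg=6
step 14: T0 CAS ⇒ ok; ctr=7 reg=6
step 15: T1 LOAD ⇒ load; ctr=7 reg=7
step 16: T1 CAS ⇒ ok; ctr=8 reg=7
step 17: T1 LOAD ⇒ load; ctr=8 reg=8
step 18: T1 CAS ⇒ ok; ctr=9 reg=8

A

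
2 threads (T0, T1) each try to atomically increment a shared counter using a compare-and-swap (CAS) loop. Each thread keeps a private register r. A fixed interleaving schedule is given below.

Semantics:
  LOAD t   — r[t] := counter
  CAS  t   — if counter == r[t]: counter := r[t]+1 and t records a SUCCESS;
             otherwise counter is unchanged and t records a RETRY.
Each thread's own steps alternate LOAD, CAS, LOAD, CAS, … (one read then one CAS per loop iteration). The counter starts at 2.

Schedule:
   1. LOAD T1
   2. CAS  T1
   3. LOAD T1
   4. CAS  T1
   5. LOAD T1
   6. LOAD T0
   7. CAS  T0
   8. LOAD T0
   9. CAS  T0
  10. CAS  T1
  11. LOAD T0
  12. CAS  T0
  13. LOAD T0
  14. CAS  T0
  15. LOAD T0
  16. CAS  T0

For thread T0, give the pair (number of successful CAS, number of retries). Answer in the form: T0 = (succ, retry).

[1] T1.load  rd  (counter 2, T1.r 2)
[2] T1.cas  hit  (counter 3, T1.r 2)
[3] T1.load  rd  (counter 3, T1.r 3)
[4] T1.cas  hit  (counter 4, T1.r 3)
[5] T1.load  rd  (counter 4, T1.r 4)
[6] T0.load  rd  (counter 4, T0.r 4)
[7] T0.cas  hit  (counter 5, T0.r 4)
[8] T0.load  rd  (counter 5, T0.r 5)
[9] T0.cas  hit  (counter 6, T0.r 5)
[10] T1.cas  miss  (counter 6, T1.r 4)
[11] T0.load  rd  (counter 6, T0.r 6)
[12] T0.cas  hit  (counter 7, T0.r 6)
[13] T0.load  rd  (counter 7, T0.r 7)
[14] T0.cas  hit  (counter 8, T0.r 7)
[15] T0.load  rd  (counter 8, T0.r 8)
[16] T0.cas  hit  (counter 9, T0.r 8)

T0 = (5, 0)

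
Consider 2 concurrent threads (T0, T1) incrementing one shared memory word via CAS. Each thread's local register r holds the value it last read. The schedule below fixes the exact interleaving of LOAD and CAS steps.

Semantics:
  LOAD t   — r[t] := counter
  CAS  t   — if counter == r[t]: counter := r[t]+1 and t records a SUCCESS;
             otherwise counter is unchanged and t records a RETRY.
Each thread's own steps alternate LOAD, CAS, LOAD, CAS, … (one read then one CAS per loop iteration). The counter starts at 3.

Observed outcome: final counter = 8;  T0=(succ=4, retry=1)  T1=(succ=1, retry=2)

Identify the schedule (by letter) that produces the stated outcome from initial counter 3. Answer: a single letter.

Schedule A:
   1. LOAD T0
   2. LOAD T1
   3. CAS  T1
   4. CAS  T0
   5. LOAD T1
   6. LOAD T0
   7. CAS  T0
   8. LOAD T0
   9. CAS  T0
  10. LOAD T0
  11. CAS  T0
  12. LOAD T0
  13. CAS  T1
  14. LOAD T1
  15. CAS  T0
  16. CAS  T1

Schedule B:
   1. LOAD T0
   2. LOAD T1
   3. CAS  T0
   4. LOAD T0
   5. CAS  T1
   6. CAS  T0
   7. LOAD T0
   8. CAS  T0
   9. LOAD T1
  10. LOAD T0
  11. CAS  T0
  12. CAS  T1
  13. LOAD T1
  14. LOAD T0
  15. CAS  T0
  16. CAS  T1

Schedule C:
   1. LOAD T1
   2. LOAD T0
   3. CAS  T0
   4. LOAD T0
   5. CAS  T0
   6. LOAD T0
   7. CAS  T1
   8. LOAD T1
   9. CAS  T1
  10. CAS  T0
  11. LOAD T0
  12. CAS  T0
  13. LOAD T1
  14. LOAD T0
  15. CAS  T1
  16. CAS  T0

A

Simulating candidate A:
[1] T0.load  rd  (counter 3, T0.r 3)
[2] T1.load  rd  (counter 3, T1.r 3)
[3] T1.cas  hit  (counter 4, T1.r 3)
[4] T0.cas  miss  (counter 4, T0.r 3)
[5] T1.load  rd  (counter 4, T1.r 4)
[6] T0.load  rd  (counter 4, T0.r 4)
[7] T0.cas  hit  (counter 5, T0.r 4)
[8] T0.load  rd  (counter 5, T0.r 5)
[9] T0.cas  hit  (counter 6, T0.r 5)
[10] T0.load  rd  (counter 6, T0.r 6)
[11] T0.cas  hit  (counter 7, T0.r 6)
[12] T0.load  rd  (counter 7, T0.r 7)
[13] T1.cas  miss  (counter 7, T1.r 4)
[14] T1.load  rd  (counter 7, T1.r 7)
[15] T0.cas  hit  (counter 8, T0.r 7)
[16] T1.cas  miss  (counter 8, T1.r 7)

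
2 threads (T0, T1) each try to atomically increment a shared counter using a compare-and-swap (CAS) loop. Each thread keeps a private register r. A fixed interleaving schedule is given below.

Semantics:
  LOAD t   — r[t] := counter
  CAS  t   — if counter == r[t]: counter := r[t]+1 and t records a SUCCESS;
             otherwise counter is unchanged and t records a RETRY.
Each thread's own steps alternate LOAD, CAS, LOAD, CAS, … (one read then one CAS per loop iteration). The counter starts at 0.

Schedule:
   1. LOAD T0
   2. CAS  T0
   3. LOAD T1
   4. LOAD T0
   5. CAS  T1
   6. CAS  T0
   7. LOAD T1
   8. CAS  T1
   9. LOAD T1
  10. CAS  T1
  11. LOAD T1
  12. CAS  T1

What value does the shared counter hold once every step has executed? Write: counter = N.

counter = 5

#1 T0 reads 0
#2 T0 CAS(0→1) writes; counter now 1
#3 T1 reads 1
#4 T0 reads 1
#5 T1 CAS(1→2) writes; counter now 2
#6 T0 CAS(1→2) fails; counter now 2
#7 T1 reads 2
#8 T1 CAS(2→3) writes; counter now 3
#9 T1 reads 3
#10 T1 CAS(3→4) writes; counter now 4
#11 T1 reads 4
#12 T1 CAS(4→5) writes; counter now 5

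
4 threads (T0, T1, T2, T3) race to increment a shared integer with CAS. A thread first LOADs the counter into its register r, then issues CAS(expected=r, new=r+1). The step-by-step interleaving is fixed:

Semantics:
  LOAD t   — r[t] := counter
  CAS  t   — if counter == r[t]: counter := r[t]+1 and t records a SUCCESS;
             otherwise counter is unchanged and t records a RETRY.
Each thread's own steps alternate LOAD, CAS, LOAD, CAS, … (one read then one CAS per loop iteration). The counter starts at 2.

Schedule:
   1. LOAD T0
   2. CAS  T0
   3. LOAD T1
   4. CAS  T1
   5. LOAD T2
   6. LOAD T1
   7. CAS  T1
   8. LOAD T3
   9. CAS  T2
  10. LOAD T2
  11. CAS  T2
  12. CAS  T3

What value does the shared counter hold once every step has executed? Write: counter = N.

[1] T0.load  rd  (counter 2, T0.r 2)
[2] T0.cas  hit  (counter 3, T0.r 2)
[3] T1.load  rd  (counter 3, T1.r 3)
[4] T1.cas  hit  (counter 4, T1.r 3)
[5] T2.load  rd  (counter 4, T2.r 4)
[6] T1.load  rd  (counter 4, T1.r 4)
[7] T1.cas  hit  (counter 5, T1.r 4)
[8] T3.load  rd  (counter 5, T3.r 5)
[9] T2.cas  miss  (counter 5, T2.r 4)
[10] T2.load  rd  (counter 5, T2.r 5)
[11] T2.cas  hit  (counter 6, T2.r 5)
[12] T3.cas  miss  (counter 6, T3.r 5)

counter = 6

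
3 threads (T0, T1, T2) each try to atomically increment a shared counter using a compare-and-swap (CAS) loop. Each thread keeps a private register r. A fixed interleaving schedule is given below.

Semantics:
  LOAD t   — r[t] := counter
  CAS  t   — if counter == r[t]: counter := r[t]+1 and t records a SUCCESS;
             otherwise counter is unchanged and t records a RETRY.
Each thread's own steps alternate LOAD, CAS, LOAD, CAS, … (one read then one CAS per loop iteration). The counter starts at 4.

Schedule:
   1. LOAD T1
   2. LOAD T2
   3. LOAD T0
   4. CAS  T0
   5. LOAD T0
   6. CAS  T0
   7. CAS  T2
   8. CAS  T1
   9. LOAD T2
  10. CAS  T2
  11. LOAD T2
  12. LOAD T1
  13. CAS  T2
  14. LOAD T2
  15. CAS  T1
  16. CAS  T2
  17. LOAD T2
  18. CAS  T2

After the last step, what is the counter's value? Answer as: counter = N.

counter = 10

#1 T1 reads 4
#2 T2 reads 4
#3 T0 reads 4
#4 T0 CAS(4→5) writes; counter now 5
#5 T0 reads 5
#6 T0 CAS(5→6) writes; counter now 6
#7 T2 CAS(4→5) fails; counter now 6
#8 T1 CAS(4→5) fails; counter now 6
#9 T2 reads 6
#10 T2 CAS(6→7) writes; counter now 7
#11 T2 reads 7
#12 T1 reads 7
#13 T2 CAS(7→8) writes; counter now 8
#14 T2 reads 8
#15 T1 CAS(7→8) fails; counter now 8
#16 T2 CAS(8→9) writes; counter now 9
#17 T2 reads 9
#18 T2 CAS(9→10) writes; counter now 10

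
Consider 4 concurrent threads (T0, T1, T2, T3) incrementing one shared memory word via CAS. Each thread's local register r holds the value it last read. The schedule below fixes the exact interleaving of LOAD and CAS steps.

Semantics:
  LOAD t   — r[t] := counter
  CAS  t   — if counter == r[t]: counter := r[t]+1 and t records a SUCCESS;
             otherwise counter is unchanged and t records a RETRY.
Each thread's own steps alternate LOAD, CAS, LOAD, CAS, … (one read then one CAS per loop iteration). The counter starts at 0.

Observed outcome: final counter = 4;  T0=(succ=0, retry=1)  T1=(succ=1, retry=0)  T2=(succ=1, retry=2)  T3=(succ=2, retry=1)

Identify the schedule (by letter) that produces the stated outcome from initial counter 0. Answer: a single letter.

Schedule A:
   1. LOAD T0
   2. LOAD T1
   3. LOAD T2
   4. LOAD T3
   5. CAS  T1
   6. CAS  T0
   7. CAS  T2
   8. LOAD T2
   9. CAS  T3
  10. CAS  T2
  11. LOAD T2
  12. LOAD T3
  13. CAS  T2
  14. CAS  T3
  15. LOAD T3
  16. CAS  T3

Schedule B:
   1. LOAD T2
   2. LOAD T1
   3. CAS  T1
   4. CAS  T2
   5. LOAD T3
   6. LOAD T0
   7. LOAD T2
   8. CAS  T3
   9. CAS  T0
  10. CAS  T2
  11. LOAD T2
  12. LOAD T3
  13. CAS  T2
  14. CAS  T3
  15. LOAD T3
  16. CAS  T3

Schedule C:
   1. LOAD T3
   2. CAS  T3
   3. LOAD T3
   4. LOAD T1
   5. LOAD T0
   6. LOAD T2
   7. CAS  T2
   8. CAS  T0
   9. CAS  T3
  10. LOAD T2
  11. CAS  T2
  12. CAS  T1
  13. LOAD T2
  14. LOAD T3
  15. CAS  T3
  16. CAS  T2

B

Run B:
#1 T2 reads 0
#2 T1 reads 0
#3 T1 CAS(0→1) writes; counter now 1
#4 T2 CAS(0→1) fails; counter now 1
#5 T3 reads 1
#6 T0 reads 1
#7 T2 reads 1
#8 T3 CAS(1→2) writes; counter now 2
#9 T0 CAS(1→2) fails; counter now 2
#10 T2 CAS(1→2) fails; counter now 2
#11 T2 reads 2
#12 T3 reads 2
#13 T2 CAS(2→3) writes; counter now 3
#14 T3 CAS(2→3) fails; counter now 3
#15 T3 reads 3
#16 T3 CAS(3→4) writes; counter now 4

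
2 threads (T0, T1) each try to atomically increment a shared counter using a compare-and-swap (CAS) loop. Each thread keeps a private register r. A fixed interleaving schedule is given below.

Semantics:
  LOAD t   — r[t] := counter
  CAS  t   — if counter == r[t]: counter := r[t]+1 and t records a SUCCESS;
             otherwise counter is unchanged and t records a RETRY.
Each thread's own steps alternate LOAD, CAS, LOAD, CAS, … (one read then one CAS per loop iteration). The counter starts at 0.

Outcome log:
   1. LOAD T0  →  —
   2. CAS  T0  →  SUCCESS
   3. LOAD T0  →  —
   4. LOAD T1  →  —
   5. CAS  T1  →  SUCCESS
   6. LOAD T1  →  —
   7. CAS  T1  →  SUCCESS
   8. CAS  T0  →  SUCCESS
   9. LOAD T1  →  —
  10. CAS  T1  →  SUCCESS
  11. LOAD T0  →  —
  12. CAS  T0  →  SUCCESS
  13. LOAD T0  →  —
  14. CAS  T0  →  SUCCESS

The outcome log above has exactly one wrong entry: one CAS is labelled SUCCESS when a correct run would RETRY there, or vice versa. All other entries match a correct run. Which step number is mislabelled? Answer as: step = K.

step = 8

Reference trace:
T0 LOAD — after: cnt=0, r=0 — load
T0 CAS — after: cnt=1, r=0 — ok
T0 LOAD — after: cnt=1, r=1 — load
T1 LOAD — after: cnt=1, r=1 — load
T1 CAS — after: cnt=2, r=1 — ok
T1 LOAD — after: cnt=2, r=2 — load
T1 CAS — after: cnt=3, r=2 — ok
T0 CAS — after: cnt=3, r=1 — retry
T1 LOAD — after: cnt=3, r=3 — load
T1 CAS — after: cnt=4, r=3 — ok
T0 LOAD — after: cnt=4, r=4 — load
T0 CAS — after: cnt=5, r=4 — ok
T0 LOAD — after: cnt=5, r=5 — load
T0 CAS — after: cnt=6, r=5 — ok
Log disagrees first at step 8.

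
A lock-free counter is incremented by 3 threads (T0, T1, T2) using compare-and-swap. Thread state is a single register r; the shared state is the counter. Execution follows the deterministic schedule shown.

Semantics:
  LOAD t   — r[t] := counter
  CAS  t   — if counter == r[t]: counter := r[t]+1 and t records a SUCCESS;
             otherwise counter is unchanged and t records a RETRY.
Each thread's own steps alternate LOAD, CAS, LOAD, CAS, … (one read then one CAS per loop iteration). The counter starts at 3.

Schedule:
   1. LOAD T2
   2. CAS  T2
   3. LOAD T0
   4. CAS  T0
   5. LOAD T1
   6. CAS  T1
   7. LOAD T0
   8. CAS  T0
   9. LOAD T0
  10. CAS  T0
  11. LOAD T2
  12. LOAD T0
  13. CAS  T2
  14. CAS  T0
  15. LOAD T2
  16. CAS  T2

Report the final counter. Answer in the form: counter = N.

counter = 10

#1 T2 reads 3
#2 T2 CAS(3→4) writes; counter now 4
#3 T0 reads 4
#4 T0 CAS(4→5) writes; counter now 5
#5 T1 reads 5
#6 T1 CAS(5→6) writes; counter now 6
#7 T0 reads 6
#8 T0 CAS(6→7) writes; counter now 7
#9 T0 reads 7
#10 T0 CAS(7→8) writes; counter now 8
#11 T2 reads 8
#12 T0 reads 8
#13 T2 CAS(8→9) writes; counter now 9
#14 T0 CAS(8→9) fails; counter now 9
#15 T2 reads 9
#16 T2 CAS(9→10) writes; counter now 10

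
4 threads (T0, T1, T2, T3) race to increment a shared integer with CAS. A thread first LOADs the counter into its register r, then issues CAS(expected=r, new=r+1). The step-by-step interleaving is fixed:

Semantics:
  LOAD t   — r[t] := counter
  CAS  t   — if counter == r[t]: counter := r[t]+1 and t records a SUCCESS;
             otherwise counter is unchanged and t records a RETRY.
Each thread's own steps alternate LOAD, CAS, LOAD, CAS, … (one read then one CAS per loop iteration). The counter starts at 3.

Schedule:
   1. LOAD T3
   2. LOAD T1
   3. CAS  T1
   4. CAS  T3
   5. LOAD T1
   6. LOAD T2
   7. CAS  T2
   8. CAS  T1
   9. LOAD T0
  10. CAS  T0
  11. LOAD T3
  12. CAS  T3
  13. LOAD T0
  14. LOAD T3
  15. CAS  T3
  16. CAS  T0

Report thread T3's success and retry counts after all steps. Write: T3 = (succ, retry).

   1) LOAD T3:  M=3  r_T3=3
   2) LOAD T1:  M=3  r_T1=3
   3) CAS  T1:  M=4  r_T1=3 ✓
   4) CAS  T3:  M=4  r_T3=3 ✗
   5) LOAD T1:  M=4  r_T1=4
   6) LOAD T2:  M=4  r_T2=4
   7) CAS  T2:  M=5  r_T2=4 ✓
   8) CAS  T1:  M=5  r_T1=4 ✗
   9) LOAD T0:  M=5  r_T0=5
  10) CAS  T0:  M=6  r_T0=5 ✓
  11) LOAD T3:  M=6  r_T3=6
  12) CAS  T3:  M=7  r_T3=6 ✓
  13) LOAD T0:  M=7  r_T0=7
  14) LOAD T3:  M=7  r_T3=7
  15) CAS  T3:  M=8  r_T3=7 ✓
  16) CAS  T0:  M=8  r_T0=7 ✗

T3 = (2, 1)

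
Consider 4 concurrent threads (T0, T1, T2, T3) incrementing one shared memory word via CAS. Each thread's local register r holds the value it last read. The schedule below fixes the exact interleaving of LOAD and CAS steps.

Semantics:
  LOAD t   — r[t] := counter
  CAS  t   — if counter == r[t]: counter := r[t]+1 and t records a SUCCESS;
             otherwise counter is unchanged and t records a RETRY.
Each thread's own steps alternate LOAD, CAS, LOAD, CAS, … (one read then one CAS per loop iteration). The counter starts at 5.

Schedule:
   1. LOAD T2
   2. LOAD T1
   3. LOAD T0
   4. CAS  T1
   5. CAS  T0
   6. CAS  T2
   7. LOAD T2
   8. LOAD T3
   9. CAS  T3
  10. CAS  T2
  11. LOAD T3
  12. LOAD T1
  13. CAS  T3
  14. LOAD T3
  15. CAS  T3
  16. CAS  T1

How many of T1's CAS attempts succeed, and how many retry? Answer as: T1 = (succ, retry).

T1 = (1, 1)

   1) LOAD T2:  M=5  r_T2=5
   2) LOAD T1:  M=5  r_T1=5
   3) LOAD T0:  M=5  r_T0=5
   4) CAS  T1:  M=6  r_T1=5 ✓
   5) CAS  T0:  M=6  r_T0=5 ✗
   6) CAS  T2:  M=6  r_T2=5 ✗
   7) LOAD T2:  M=6  r_T2=6
   8) LOAD T3:  M=6  r_T3=6
   9) CAS  T3:  M=7  r_T3=6 ✓
  10) CAS  T2:  M=7  r_T2=6 ✗
  11) LOAD T3:  M=7  r_T3=7
  12) LOAD T1:  M=7  r_T1=7
  13) CAS  T3:  M=8  r_T3=7 ✓
  14) LOAD T3:  M=8  r_T3=8
  15) CAS  T3:  M=9  r_T3=8 ✓
  16) CAS  T1:  M=9  r_T1=7 ✗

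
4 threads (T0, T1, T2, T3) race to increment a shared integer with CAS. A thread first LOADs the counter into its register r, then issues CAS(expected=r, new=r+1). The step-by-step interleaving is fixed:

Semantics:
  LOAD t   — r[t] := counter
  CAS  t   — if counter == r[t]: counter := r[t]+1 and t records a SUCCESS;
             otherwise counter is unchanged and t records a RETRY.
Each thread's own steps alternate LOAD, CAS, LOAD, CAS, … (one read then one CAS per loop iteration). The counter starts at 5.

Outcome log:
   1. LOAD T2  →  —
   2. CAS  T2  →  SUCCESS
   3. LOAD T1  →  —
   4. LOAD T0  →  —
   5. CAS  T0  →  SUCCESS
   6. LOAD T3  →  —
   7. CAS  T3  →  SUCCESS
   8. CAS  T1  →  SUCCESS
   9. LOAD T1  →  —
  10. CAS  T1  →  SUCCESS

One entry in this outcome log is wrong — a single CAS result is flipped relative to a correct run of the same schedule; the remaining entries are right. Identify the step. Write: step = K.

Correct run:
#1 T2 reads 5
#2 T2 CAS(5→6) writes; counter now 6
#3 T1 reads 6
#4 T0 reads 6
#5 T0 CAS(6→7) writes; counter now 7
#6 T3 reads 7
#7 T3 CAS(7→8) writes; counter now 8
#8 T1 CAS(6→7) fails; counter now 8
#9 T1 reads 8
#10 T1 CAS(8→9) writes; counter now 9
Flip is step 8.

step = 8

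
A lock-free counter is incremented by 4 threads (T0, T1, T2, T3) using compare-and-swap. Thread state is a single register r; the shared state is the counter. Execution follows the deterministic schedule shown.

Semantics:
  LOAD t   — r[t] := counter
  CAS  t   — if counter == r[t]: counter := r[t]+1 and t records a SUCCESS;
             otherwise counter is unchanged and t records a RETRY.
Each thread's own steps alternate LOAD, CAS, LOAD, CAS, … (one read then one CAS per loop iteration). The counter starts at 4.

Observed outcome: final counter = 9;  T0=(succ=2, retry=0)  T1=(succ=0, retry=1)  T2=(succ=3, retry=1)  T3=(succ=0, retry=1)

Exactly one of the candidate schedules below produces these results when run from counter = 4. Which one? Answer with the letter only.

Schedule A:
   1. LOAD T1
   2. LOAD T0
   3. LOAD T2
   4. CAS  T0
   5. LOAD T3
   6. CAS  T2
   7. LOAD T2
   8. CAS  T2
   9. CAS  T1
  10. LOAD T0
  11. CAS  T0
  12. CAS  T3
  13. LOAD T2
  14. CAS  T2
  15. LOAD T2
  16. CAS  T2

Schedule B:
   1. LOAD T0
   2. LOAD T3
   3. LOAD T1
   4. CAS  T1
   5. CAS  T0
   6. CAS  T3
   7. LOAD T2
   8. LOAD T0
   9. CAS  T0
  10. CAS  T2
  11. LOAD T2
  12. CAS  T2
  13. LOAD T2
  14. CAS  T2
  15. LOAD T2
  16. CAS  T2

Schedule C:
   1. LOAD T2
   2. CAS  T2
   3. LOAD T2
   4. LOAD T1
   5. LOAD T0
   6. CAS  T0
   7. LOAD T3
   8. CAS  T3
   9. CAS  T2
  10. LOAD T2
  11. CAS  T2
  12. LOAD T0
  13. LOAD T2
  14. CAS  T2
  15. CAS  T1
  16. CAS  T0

Simulating candidate A:
[1] T1.load  rd  (counter 4, T1.r 4)
[2] T0.load  rd  (counter 4, T0.r 4)
[3] T2.load  rd  (counter 4, T2.r 4)
[4] T0.cas  hit  (counter 5, T0.r 4)
[5] T3.load  rd  (counter 5, T3.r 5)
[6] T2.cas  miss  (counter 5, T2.r 4)
[7] T2.load  rd  (counter 5, T2.r 5)
[8] T2.cas  hit  (counter 6, T2.r 5)
[9] T1.cas  miss  (counter 6, T1.r 4)
[10] T0.load  rd  (counter 6, T0.r 6)
[11] T0.cas  hit  (counter 7, T0.r 6)
[12] T3.cas  miss  (counter 7, T3.r 5)
[13] T2.load  rd  (counter 7, T2.r 7)
[14] T2.cas  hit  (counter 8, T2.r 7)
[15] T2.load  rd  (counter 8, T2.r 8)
[16] T2.cas  hit  (counter 9, T2.r 8)

A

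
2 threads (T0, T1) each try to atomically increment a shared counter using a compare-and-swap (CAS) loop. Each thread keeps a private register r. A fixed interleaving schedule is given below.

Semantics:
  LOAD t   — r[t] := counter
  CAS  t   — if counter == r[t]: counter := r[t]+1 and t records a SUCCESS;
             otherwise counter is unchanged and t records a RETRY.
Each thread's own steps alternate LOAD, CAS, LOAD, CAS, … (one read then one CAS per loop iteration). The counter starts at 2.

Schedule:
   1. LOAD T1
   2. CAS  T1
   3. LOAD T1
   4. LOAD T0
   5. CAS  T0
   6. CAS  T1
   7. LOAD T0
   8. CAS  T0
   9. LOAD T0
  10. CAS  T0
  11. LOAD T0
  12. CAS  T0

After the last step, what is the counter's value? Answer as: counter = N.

counter = 7

T1 LOAD — after: cnt=2, r=2 — load
T1 CAS — after: cnt=3, r=2 — ok
T1 LOAD — after: cnt=3, r=3 — load
T0 LOAD — after: cnt=3, r=3 — load
T0 CAS — after: cnt=4, r=3 — ok
T1 CAS — after: cnt=4, r=3 — retry
T0 LOAD — after: cnt=4, r=4 — load
T0 CAS — after: cnt=5, r=4 — ok
T0 LOAD — after: cnt=5, r=5 — load
T0 CAS — after: cnt=6, r=5 — ok
T0 LOAD — after: cnt=6, r=6 — load
T0 CAS — after: cnt=7, r=6 — ok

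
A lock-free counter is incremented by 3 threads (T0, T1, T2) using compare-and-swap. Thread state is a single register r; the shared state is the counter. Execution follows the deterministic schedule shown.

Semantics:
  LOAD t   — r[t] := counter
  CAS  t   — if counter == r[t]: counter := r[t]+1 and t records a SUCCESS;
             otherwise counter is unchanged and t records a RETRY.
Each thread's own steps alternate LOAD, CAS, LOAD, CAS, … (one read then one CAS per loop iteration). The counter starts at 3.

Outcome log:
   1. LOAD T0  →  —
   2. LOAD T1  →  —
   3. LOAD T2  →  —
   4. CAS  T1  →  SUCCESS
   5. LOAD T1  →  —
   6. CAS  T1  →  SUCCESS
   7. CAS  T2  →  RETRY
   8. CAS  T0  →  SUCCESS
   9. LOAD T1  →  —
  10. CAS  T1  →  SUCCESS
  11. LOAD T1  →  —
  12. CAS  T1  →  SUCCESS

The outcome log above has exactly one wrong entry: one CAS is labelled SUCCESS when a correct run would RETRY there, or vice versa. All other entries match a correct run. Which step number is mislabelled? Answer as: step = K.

step = 8

Reference trace:
step 1: T0 LOAD ⇒ load; ctr=3 reg=3
step 2: T1 LOAD ⇒ load; ctr=3 reg=3
step 3: T2 LOAD ⇒ load; ctr=3 reg=3
step 4: T1 CAS ⇒ ok; ctr=4 reg=3
step 5: T1 LOAD ⇒ load; ctr=4 reg=4
step 6: T1 CAS ⇒ ok; ctr=5 reg=4
step 7: T2 CAS ⇒ retry; ctr=5 reg=3
step 8: T0 CAS ⇒ retry; ctr=5 reg=3
step 9: T1 LOAD ⇒ load; ctr=5 reg=5
step 10: T1 CAS ⇒ ok; ctr=6 reg=5
step 11: T1 LOAD ⇒ load; ctr=6 reg=6
step 12: T1 CAS ⇒ ok; ctr=7 reg=6
Flip is step 8.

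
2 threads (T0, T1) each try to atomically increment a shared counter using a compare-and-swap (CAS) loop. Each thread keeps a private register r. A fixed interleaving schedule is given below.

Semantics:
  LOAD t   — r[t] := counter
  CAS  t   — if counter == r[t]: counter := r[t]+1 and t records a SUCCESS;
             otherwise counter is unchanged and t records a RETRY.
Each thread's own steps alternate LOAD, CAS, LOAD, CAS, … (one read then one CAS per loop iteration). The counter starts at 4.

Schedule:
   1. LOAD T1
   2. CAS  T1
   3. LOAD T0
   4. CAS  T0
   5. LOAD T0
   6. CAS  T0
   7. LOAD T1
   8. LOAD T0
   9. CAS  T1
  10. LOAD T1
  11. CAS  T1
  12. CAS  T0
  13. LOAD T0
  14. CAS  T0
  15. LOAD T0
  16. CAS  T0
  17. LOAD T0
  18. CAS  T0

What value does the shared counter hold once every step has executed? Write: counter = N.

counter = 12

T1 LOAD — after: cnt=4, r=4 — load
T1 CAS — after: cnt=5, r=4 — ok
T0 LOAD — after: cnt=5, r=5 — load
T0 CAS — after: cnt=6, r=5 — ok
T0 LOAD — after: cnt=6, r=6 — load
T0 CAS — after: cnt=7, r=6 — ok
T1 LOAD — after: cnt=7, r=7 — load
T0 LOAD — after: cnt=7, r=7 — load
T1 CAS — after: cnt=8, r=7 — ok
T1 LOAD — after: cnt=8, r=8 — load
T1 CAS — after: cnt=9, r=8 — ok
T0 CAS — after: cnt=9, r=7 — retry
T0 LOAD — after: cnt=9, r=9 — load
T0 CAS — after: cnt=10, r=9 — ok
T0 LOAD — after: cnt=10, r=10 — load
T0 CAS — after: cnt=11, r=10 — ok
T0 LOAD — after: cnt=11, r=11 — load
T0 CAS — after: cnt=12, r=11 — ok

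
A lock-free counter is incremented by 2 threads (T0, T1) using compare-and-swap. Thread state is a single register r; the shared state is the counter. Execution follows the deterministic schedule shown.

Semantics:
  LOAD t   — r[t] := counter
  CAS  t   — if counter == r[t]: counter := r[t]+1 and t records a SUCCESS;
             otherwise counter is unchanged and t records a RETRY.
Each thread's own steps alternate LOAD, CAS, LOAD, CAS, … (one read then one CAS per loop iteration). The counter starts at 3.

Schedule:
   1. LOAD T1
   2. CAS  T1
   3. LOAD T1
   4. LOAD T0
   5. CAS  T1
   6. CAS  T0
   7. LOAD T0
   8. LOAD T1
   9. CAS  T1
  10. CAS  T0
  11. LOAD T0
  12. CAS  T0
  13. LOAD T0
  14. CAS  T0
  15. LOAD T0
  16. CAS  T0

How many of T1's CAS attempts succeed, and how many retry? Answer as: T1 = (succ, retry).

   1) LOAD T1:  M=3  r_T1=3
   2) CAS  T1:  M=4  r_T1=3 ✓
   3) LOAD T1:  M=4  r_T1=4
   4) LOAD T0:  M=4  r_T0=4
   5) CAS  T1:  M=5  r_T1=4 ✓
   6) CAS  T0:  M=5  r_T0=4 ✗
   7) LOAD T0:  M=5  r_T0=5
   8) LOAD T1:  M=5  r_T1=5
   9) CAS  T1:  M=6  r_T1=5 ✓
  10) CAS  T0:  M=6  r_T0=5 ✗
  11) LOAD T0:  M=6  r_T0=6
  12) CAS  T0:  M=7  r_T0=6 ✓
  13) LOAD T0:  M=7  r_T0=7
  14) CAS  T0:  M=8  r_T0=7 ✓
  15) LOAD T0:  M=8  r_T0=8
  16) CAS  T0:  M=9  r_T0=8 ✓

T1 = (3, 0)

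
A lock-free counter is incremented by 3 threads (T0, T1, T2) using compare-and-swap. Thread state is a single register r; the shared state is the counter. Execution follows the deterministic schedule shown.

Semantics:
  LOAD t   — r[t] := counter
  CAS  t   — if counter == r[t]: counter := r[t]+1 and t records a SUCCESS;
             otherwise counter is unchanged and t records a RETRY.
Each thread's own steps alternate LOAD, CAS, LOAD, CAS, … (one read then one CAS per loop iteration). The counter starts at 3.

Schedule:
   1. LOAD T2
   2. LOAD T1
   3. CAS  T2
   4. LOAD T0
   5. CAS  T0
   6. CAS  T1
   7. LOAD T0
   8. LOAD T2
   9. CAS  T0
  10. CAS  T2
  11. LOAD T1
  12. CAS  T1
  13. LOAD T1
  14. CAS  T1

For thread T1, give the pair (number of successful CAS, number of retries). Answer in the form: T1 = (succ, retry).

1. LOAD T2 → mem=3 r[T2]=3 [LOAD]
2. LOAD T1 → mem=3 r[T1]=3 [LOAD]
3. CAS T2 → mem=4 r[T2]=3 [OK]
4. LOAD T0 → mem=4 r[T0]=4 [LOAD]
5. CAS T0 → mem=5 r[T0]=4 [OK]
6. CAS T1 → mem=5 r[T1]=3 [RETRY]
7. LOAD T0 → mem=5 r[T0]=5 [LOAD]
8. LOAD T2 → mem=5 r[T2]=5 [LOAD]
9. CAS T0 → mem=6 r[T0]=5 [OK]
10. CAS T2 → mem=6 r[T2]=5 [RETRY]
11. LOAD T1 → mem=6 r[T1]=6 [LOAD]
12. CAS T1 → mem=7 r[T1]=6 [OK]
13. LOAD T1 → mem=7 r[T1]=7 [LOAD]
14. CAS T1 → mem=8 r[T1]=7 [OK]

T1 = (2, 1)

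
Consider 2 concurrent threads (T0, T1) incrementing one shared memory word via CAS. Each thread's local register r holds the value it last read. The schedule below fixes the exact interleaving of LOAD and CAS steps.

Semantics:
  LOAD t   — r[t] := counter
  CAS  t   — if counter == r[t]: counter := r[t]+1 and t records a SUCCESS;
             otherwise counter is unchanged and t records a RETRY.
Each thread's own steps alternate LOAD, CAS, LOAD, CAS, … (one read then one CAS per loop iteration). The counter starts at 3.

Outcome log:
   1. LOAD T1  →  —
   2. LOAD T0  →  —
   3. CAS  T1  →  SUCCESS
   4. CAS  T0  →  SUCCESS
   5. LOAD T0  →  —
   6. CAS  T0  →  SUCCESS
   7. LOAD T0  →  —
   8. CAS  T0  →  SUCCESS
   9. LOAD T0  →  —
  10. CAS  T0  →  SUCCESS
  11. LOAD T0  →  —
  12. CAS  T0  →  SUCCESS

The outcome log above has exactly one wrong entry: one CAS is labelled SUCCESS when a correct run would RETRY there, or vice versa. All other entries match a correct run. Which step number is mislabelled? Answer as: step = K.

Re-executing:
step 1: T1 LOAD ⇒ load; ctr=3 reg=3
step 2: T0 LOAD ⇒ load; ctr=3 reg=3
step 3: T1 CAS ⇒ ok; ctr=4 reg=3
step 4: T0 CAS ⇒ retry; ctr=4 reg=3
step 5: T0 LOAD ⇒ load; ctr=4 reg=4
step 6: T0 CAS ⇒ ok; ctr=5 reg=4
step 7: T0 LOAD ⇒ load; ctr=5 reg=5
step 8: T0 CAS ⇒ ok; ctr=6 reg=5
step 9: T0 LOAD ⇒ load; ctr=6 reg=6
step 10: T0 CAS ⇒ ok; ctr=7 reg=6
step 11: T0 LOAD ⇒ load; ctr=7 reg=7
step 12: T0 CAS ⇒ ok; ctr=8 reg=7
Mismatch at 4.

step = 4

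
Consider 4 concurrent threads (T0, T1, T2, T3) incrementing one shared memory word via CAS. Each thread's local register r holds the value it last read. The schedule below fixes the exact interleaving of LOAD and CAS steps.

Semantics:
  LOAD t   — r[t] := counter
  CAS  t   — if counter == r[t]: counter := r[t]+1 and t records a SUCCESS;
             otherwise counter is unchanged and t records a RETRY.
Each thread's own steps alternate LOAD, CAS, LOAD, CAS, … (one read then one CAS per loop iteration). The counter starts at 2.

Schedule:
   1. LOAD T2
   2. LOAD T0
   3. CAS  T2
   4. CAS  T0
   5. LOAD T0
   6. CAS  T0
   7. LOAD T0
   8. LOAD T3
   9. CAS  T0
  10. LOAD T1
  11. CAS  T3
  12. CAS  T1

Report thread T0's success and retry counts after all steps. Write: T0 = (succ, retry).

[1] T2.load  rd  (counter 2, T2.r 2)
[2] T0.load  rd  (counter 2, T0.r 2)
[3] T2.cas  hit  (counter 3, T2.r 2)
[4] T0.cas  miss  (counter 3, T0.r 2)
[5] T0.load  rd  (counter 3, T0.r 3)
[6] T0.cas  hit  (counter 4, T0.r 3)
[7] T0.load  rd  (counter 4, T0.r 4)
[8] T3.load  rd  (counter 4, T3.r 4)
[9] T0.cas  hit  (counter 5, T0.r 4)
[10] T1.load  rd  (counter 5, T1.r 5)
[11] T3.cas  miss  (counter 5, T3.r 4)
[12] T1.cas  hit  (counter 6, T1.r 5)

T0 = (2, 1)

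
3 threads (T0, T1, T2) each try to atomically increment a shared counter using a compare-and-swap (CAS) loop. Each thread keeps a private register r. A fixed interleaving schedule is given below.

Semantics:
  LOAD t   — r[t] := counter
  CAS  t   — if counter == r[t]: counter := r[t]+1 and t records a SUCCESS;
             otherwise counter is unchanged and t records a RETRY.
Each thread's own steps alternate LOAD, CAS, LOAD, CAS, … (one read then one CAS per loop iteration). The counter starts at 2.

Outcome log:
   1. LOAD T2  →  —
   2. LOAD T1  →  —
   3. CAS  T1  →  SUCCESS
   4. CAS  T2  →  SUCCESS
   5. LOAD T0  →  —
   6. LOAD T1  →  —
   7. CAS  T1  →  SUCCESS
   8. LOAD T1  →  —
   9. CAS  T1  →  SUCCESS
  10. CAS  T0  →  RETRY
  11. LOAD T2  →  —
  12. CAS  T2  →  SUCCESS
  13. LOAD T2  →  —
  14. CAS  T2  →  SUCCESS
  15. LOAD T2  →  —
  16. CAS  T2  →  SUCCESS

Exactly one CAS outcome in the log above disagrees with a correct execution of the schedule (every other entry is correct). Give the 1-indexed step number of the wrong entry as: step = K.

step = 4

Re-executing:
[1] T2.load  rd  (counter 2, T2.r 2)
[2] T1.load  rd  (counter 2, T1.r 2)
[3] T1.cas  hit  (counter 3, T1.r 2)
[4] T2.cas  miss  (counter 3, T2.r 2)
[5] T0.load  rd  (counter 3, T0.r 3)
[6] T1.load  rd  (counter 3, T1.r 3)
[7] T1.cas  hit  (counter 4, T1.r 3)
[8] T1.load  rd  (counter 4, T1.r 4)
[9] T1.cas  hit  (counter 5, T1.r 4)
[10] T0.cas  miss  (counter 5, T0.r 3)
[11] T2.load  rd  (counter 5, T2.r 5)
[12] T2.cas  hit  (counter 6, T2.r 5)
[13] T2.load  rd  (counter 6, T2.r 6)
[14] T2.cas  hit  (counter 7, T2.r 6)
[15] T2.load  rd  (counter 7, T2.r 7)
[16] T2.cas  hit  (counter 8, T2.r 7)
Mismatch at 4.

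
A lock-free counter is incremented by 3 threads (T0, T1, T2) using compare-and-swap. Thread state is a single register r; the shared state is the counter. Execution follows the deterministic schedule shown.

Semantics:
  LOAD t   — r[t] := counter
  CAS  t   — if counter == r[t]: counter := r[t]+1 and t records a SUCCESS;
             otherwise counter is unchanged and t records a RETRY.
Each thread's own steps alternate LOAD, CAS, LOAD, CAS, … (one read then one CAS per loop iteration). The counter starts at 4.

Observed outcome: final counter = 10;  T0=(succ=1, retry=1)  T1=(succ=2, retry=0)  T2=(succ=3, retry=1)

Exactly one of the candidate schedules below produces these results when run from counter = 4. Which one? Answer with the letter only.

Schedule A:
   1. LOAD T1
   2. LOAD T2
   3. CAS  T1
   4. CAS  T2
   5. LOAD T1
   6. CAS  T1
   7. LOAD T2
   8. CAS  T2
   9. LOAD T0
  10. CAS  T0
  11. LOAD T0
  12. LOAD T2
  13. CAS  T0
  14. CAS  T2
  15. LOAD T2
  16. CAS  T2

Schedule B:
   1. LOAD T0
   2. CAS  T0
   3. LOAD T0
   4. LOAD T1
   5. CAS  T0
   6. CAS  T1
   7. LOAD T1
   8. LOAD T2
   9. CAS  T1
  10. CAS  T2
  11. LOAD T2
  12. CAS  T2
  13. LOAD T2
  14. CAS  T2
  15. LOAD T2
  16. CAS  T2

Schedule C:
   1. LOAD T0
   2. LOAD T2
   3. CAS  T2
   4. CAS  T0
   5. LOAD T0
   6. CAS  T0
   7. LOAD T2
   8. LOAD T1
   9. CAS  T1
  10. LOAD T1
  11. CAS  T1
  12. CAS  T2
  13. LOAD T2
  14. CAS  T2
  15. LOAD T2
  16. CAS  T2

Simulating candidate C:
   1) LOAD T0:  M=4  r_T0=4
   2) LOAD T2:  M=4  r_T2=4
   3) CAS  T2:  M=5  r_T2=4 ✓
   4) CAS  T0:  M=5  r_T0=4 ✗
   5) LOAD T0:  M=5  r_T0=5
   6) CAS  T0:  M=6  r_T0=5 ✓
   7) LOAD T2:  M=6  r_T2=6
   8) LOAD T1:  M=6  r_T1=6
   9) CAS  T1:  M=7  r_T1=6 ✓
  10) LOAD T1:  M=7  r_T1=7
  11) CAS  T1:  M=8  r_T1=7 ✓
  12) CAS  T2:  M=8  r_T2=6 ✗
  13) LOAD T2:  M=8  r_T2=8
  14) CAS  T2:  M=9  r_T2=8 ✓
  15) LOAD T2:  M=9  r_T2=9
  16) CAS  T2:  M=10  r_T2=9 ✓

C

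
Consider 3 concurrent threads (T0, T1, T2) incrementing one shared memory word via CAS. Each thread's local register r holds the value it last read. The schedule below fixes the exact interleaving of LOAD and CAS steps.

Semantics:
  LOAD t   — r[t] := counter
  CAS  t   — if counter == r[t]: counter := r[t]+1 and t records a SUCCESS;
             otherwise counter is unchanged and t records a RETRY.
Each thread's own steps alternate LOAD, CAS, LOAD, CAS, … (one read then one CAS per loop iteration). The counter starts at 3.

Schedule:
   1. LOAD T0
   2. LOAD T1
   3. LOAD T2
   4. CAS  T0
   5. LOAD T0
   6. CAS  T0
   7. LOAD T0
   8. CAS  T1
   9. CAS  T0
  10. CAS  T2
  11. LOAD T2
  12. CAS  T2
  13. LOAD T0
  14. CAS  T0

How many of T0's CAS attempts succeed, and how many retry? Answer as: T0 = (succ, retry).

#1 T0 reads 3
#2 T1 reads 3
#3 T2 reads 3
#4 T0 CAS(3→4) writes; counter now 4
#5 T0 reads 4
#6 T0 CAS(4→5) writes; counter now 5
#7 T0 reads 5
#8 T1 CAS(3→4) fails; counter now 5
#9 T0 CAS(5→6) writes; counter now 6
#10 T2 CAS(3→4) fails; counter now 6
#11 T2 reads 6
#12 T2 CAS(6→7) writes; counter now 7
#13 T0 reads 7
#14 T0 CAS(7→8) writes; counter now 8

T0 = (4, 0)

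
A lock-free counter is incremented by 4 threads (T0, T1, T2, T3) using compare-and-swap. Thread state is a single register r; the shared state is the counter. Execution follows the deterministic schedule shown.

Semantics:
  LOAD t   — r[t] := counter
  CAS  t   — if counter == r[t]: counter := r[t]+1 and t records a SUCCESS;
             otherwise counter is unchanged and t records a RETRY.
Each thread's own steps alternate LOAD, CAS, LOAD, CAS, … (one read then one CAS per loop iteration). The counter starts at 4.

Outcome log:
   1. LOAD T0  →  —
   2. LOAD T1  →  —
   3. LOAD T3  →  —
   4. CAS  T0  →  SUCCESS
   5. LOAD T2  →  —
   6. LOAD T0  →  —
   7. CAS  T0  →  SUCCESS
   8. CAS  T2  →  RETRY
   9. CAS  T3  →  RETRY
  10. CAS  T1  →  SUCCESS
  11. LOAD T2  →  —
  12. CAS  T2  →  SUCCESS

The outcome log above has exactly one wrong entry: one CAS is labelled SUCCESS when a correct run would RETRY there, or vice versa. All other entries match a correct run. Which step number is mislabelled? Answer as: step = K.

Reference trace:
1. LOAD T0 → mem=4 r[T0]=4 [LOAD]
2. LOAD T1 → mem=4 r[T1]=4 [LOAD]
3. LOAD T3 → mem=4 r[T3]=4 [LOAD]
4. CAS T0 → mem=5 r[T0]=4 [OK]
5. LOAD T2 → mem=5 r[T2]=5 [LOAD]
6. LOAD T0 → mem=5 r[T0]=5 [LOAD]
7. CAS T0 → mem=6 r[T0]=5 [OK]
8. CAS T2 → mem=6 r[T2]=5 [RETRY]
9. CAS T3 → mem=6 r[T3]=4 [RETRY]
10. CAS T1 → mem=6 r[T1]=4 [RETRY]
11. LOAD T2 → mem=6 r[T2]=6 [LOAD]
12. CAS T2 → mem=7 r[T2]=6 [OK]
Mismatch at 10.

step = 10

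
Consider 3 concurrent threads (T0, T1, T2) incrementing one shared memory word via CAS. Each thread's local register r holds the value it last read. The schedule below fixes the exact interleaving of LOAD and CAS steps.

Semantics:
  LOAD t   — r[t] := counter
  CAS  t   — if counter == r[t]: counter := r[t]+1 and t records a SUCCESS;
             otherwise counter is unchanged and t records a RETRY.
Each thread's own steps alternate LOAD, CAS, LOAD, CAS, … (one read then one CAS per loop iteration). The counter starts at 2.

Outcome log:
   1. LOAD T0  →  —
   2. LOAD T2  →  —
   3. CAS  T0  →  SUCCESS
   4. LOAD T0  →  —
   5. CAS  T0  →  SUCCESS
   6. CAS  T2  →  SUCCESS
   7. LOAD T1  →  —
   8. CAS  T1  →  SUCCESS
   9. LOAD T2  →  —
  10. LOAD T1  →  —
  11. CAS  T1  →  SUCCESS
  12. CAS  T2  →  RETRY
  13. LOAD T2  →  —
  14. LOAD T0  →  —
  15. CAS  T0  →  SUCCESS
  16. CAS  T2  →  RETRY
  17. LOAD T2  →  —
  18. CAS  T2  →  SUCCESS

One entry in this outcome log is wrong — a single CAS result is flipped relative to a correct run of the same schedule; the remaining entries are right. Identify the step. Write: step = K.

Re-executing:
T0 LOAD — after: cnt=2, r=2 — load
T2 LOAD — after: cnt=2, r=2 — load
T0 CAS — after: cnt=3, r=2 — ok
T0 LOAD — after: cnt=3, r=3 — load
T0 CAS — after: cnt=4, r=3 — ok
T2 CAS — after: cnt=4, r=2 — retry
T1 LOAD — after: cnt=4, r=4 — load
T1 CAS — after: cnt=5, r=4 — ok
T2 LOAD — after: cnt=5, r=5 — load
T1 LOAD — after: cnt=5, r=5 — load
T1 CAS — after: cnt=6, r=5 — ok
T2 CAS — after: cnt=6, r=5 — retry
T2 LOAD — after: cnt=6, r=6 — load
T0 LOAD — after: cnt=6, r=6 — load
T0 CAS — after: cnt=7, r=6 — ok
T2 CAS — after: cnt=7, r=6 — retry
T2 LOAD — after: cnt=7, r=7 — load
T2 CAS — after: cnt=8, r=7 — ok
Log disagrees first at step 6.

step = 6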